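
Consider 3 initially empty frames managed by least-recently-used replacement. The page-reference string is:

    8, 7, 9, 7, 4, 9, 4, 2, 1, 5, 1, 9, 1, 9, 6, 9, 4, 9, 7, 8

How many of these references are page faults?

8 -> fault, frames {8}
7 -> fault, frames {8,7}
9 -> fault, frames {8,7,9}
7 -> hit
4 -> fault, evict 8, frames {9,7,4}
9 -> hit
4 -> hit
2 -> fault, evict 7, frames {9,4,2}
1 -> fault, evict 9, frames {4,2,1}
5 -> fault, evict 4, frames {2,1,5}
1 -> hit
9 -> fault, evict 2, frames {5,1,9}
1 -> hit
9 -> hit
6 -> fault, evict 5, frames {1,9,6}
9 -> hit
4 -> fault, evict 1, frames {6,9,4}
9 -> hit
7 -> fault, evict 6, frames {4,9,7}
8 -> fault, evict 4, frames {9,7,8}
Page faults: 12.

12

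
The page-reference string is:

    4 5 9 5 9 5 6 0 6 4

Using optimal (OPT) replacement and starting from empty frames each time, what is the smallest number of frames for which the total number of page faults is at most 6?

2

f=1: 10 faults
f=2: 6 faults
f=3: 5 faults
f=4: 5 faults
f=5: 5 faults
Smallest f with faults ≤ 6 is 2.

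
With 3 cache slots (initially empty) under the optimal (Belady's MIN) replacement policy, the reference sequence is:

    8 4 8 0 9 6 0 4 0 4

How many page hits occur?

5

8 → miss, frames {8}
4 → miss, frames {8,4}
8 → hit
0 → miss, frames {8,4,0}
9 → miss, evict 8, frames {4,0,9}
6 → miss, evict 9, frames {4,0,6}
0 → hit
4 → hit
0 → hit
4 → hit
Hits: 5.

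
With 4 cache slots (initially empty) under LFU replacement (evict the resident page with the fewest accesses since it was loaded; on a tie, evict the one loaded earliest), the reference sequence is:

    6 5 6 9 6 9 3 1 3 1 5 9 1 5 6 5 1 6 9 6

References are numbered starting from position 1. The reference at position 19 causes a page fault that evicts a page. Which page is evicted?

pos 1: 6: fault, frames {6}
pos 2: 5: fault, frames {6,5}
pos 3: 6: hit
pos 4: 9: fault, frames {6,5,9}
pos 5: 6: hit
pos 6: 9: hit
pos 7: 3: fault, frames {6,5,9,3}
pos 8: 1: fault, evict 5, frames {6,9,3,1}
pos 9: 3: hit
pos 10: 1: hit
pos 11: 5: fault, evict 9, frames {6,3,1,5}
pos 12: 9: fault, evict 5, frames {6,3,1,9}
pos 13: 1: hit
pos 14: 5: fault, evict 9, frames {6,3,1,5}
pos 15: 6: hit
pos 16: 5: hit
pos 17: 1: hit
pos 18: 6: hit
pos 19: 9: fault, evict 3, frames {6,1,5,9}
At position 19, page 3 is evicted.

3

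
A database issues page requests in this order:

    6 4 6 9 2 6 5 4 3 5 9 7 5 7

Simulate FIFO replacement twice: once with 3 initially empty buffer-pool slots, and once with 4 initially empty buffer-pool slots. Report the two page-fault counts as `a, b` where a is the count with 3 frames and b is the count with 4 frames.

11, 7

3 frames: F F . F F F F F F . F F F . → 11 faults.
4 frames: F F . F F . F . F . . F . . → 7 faults.
7 < 11: adding a frame reduced faults, as is typical.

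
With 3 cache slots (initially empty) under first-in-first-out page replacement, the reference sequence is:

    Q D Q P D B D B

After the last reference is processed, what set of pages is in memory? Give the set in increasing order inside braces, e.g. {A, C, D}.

Q → miss, frames [Q]
D → miss, frames [Q, D]
Q → hit
P → miss, frames [Q, D, P]
D → hit
B → miss, evict Q, frames [D, P, B]
D → hit
B → hit

{B, D, P}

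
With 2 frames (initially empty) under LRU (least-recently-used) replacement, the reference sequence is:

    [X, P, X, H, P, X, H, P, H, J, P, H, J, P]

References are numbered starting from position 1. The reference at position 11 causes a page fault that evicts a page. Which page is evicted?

pos 1: X: fault, frames [X]
pos 2: P: fault, frames [X, P]
pos 3: X: hit
pos 4: H: fault, evict P, frames [X, H]
pos 5: P: fault, evict X, frames [H, P]
pos 6: X: fault, evict H, frames [P, X]
pos 7: H: fault, evict P, frames [X, H]
pos 8: P: fault, evict X, frames [H, P]
pos 9: H: hit
pos 10: J: fault, evict P, frames [H, J]
pos 11: P: fault, evict H, frames [J, P]
At position 11, page H is evicted.

H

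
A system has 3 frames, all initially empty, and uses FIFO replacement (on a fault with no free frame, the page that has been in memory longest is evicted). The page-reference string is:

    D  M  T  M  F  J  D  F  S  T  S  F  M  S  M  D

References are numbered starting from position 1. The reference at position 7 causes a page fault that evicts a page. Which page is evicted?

pos 1: D: fault, frames (D)
pos 2: M: fault, frames (D M)
pos 3: T: fault, frames (D M T)
pos 4: M: hit
pos 5: F: fault, evict D, frames (M T F)
pos 6: J: fault, evict M, frames (T F J)
pos 7: D: fault, evict T, frames (F J D)
At position 7, page T is evicted.

T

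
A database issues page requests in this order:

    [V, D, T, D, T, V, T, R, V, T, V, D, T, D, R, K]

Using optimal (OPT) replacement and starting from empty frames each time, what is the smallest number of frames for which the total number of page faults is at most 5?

f=1: 16 faults
f=2: 9 faults
f=3: 6 faults
f=4: 5 faults
f=5: 5 faults
Smallest f with faults ≤ 5 is 4.

4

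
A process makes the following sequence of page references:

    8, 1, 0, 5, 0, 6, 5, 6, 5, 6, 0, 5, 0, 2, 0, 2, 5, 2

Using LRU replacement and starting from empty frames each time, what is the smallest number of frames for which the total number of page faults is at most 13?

2

f=1: 18 faults
f=2: 10 faults
f=3: 6 faults
f=4: 6 faults
f=5: 6 faults
f=6: 6 faults
Smallest f with faults ≤ 13 is 2.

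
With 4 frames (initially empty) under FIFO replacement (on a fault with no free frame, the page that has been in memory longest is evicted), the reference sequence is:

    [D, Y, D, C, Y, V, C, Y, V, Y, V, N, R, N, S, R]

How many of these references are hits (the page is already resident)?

D: miss, frames (D)
Y: miss, frames (D Y)
D: hit
C: miss, frames (D Y C)
Y: hit
V: miss, frames (D Y C V)
C: hit
Y: hit
V: hit
Y: hit
V: hit
N: miss, evict D, frames (Y C V N)
R: miss, evict Y, frames (C V N R)
N: hit
S: miss, evict C, frames (V N R S)
R: hit
Hits: 9.

9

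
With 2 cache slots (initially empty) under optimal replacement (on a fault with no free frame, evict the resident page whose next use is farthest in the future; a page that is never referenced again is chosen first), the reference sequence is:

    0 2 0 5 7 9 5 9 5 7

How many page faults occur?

0 -> fault, frames [0]
2 -> fault, frames [0, 2]
0 -> hit
5 -> fault, evict 2, frames [0, 5]
7 -> fault, evict 0, frames [5, 7]
9 -> fault, evict 7, frames [5, 9]
5 -> hit
9 -> hit
5 -> hit
7 -> fault, evict 9, frames [5, 7]
Page faults: 6.

6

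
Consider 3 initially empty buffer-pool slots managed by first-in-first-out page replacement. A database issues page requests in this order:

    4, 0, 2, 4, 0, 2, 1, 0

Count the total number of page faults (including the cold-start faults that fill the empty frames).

4 -> fault, frames [4]
0 -> fault, frames [4, 0]
2 -> fault, frames [4, 0, 2]
4 -> hit
0 -> hit
2 -> hit
1 -> fault, evict 4, frames [0, 2, 1]
0 -> hit
Page faults: 4.

4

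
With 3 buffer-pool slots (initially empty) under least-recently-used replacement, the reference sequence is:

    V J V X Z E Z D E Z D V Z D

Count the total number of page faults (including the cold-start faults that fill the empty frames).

V -> fault, frames {V}
J -> fault, frames {V,J}
V -> hit
X -> fault, frames {J,V,X}
Z -> fault, evict J, frames {V,X,Z}
E -> fault, evict V, frames {X,Z,E}
Z -> hit
D -> fault, evict X, frames {E,Z,D}
E -> hit
Z -> hit
D -> hit
V -> fault, evict E, frames {Z,D,V}
Z -> hit
D -> hit
Page faults: 7.

7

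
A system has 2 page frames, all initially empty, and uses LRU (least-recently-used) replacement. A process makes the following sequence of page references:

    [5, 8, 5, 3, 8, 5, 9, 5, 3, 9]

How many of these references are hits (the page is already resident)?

5 -> miss, frames (5)
8 -> miss, frames (5 8)
5 -> hit
3 -> miss, evict 8, frames (5 3)
8 -> miss, evict 5, frames (3 8)
5 -> miss, evict 3, frames (8 5)
9 -> miss, evict 8, frames (5 9)
5 -> hit
3 -> miss, evict 9, frames (5 3)
9 -> miss, evict 5, frames (3 9)
Hits: 2.

2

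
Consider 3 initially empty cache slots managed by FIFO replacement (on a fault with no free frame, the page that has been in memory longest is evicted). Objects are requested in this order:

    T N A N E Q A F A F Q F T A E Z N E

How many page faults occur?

T: miss, frames {T}
N: miss, frames {T,N}
A: miss, frames {T,N,A}
N: hit
E: miss, evict T, frames {N,A,E}
Q: miss, evict N, frames {A,E,Q}
A: hit
F: miss, evict A, frames {E,Q,F}
A: miss, evict E, frames {Q,F,A}
F: hit
Q: hit
F: hit
T: miss, evict Q, frames {F,A,T}
A: hit
E: miss, evict F, frames {A,T,E}
Z: miss, evict A, frames {T,E,Z}
N: miss, evict T, frames {E,Z,N}
E: hit
Page faults: 11.

11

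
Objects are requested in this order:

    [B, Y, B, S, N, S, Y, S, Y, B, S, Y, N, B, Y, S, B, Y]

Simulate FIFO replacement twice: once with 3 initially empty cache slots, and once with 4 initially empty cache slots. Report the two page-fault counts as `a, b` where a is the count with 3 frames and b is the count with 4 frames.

3 frames: F F . F F . . . . F . F . . . F . . → 7 faults.
4 frames: F F . F F . . . . . . . . . . . . . → 4 faults.
4 < 7: adding a frame reduced faults, as is typical.

7, 4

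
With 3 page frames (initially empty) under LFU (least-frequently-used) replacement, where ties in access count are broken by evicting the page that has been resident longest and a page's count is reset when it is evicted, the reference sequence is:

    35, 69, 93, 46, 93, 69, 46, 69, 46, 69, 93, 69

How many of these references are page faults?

35 -> fault, frames (35)
69 -> fault, frames (35 69)
93 -> fault, frames (35 69 93)
46 -> fault, evict 35, frames (69 93 46)
93 -> hit
69 -> hit
46 -> hit
69 -> hit
46 -> hit
69 -> hit
93 -> hit
69 -> hit
Page faults: 4.

4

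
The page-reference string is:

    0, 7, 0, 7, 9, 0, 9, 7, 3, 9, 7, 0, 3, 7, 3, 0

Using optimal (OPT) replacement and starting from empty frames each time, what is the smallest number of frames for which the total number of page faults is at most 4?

f=1: 16 faults
f=2: 9 faults
f=3: 5 faults
f=4: 4 faults
Smallest f with faults ≤ 4 is 4.

4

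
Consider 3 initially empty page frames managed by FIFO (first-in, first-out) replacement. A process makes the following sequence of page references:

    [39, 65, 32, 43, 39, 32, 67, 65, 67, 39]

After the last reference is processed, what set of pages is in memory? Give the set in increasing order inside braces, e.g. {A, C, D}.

39 -> fault, frames {39}
65 -> fault, frames {39,65}
32 -> fault, frames {39,65,32}
43 -> fault, evict 39, frames {65,32,43}
39 -> fault, evict 65, frames {32,43,39}
32 -> hit
67 -> fault, evict 32, frames {43,39,67}
65 -> fault, evict 43, frames {39,67,65}
67 -> hit
39 -> hit

{39, 65, 67}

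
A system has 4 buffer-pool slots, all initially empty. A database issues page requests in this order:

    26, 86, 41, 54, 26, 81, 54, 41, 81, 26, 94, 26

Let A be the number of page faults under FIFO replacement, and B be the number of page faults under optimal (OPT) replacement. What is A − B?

Under FIFO: F F F F . F . . . F F . → 7 faults.
Under OPT: F F F F . F . . . . F . → 6 faults.
A − B = 7 − 6 = 1.

1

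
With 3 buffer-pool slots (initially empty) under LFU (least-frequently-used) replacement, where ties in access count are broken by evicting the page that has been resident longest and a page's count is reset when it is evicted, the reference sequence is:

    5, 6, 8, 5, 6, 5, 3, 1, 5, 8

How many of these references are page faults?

6

5: fault, frames (5)
6: fault, frames (5 6)
8: fault, frames (5 6 8)
5: hit
6: hit
5: hit
3: fault, evict 8, frames (5 6 3)
1: fault, evict 3, frames (5 6 1)
5: hit
8: fault, evict 1, frames (5 6 8)
Page faults: 6.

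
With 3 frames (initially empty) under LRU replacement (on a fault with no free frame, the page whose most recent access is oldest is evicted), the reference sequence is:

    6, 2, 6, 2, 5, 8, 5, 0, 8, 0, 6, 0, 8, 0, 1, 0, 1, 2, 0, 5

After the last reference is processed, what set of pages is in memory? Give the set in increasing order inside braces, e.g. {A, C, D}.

{0, 2, 5}

6 -> miss, frames {6}
2 -> miss, frames {6,2}
6 -> hit
2 -> hit
5 -> miss, frames {6,2,5}
8 -> miss, evict 6, frames {2,5,8}
5 -> hit
0 -> miss, evict 2, frames {8,5,0}
8 -> hit
0 -> hit
6 -> miss, evict 5, frames {8,0,6}
0 -> hit
8 -> hit
0 -> hit
1 -> miss, evict 6, frames {8,0,1}
0 -> hit
1 -> hit
2 -> miss, evict 8, frames {0,1,2}
0 -> hit
5 -> miss, evict 1, frames {2,0,5}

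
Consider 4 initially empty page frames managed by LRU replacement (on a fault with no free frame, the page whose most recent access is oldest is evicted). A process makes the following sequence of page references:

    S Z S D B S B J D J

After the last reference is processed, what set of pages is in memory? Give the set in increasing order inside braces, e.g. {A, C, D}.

S: fault, frames {S}
Z: fault, frames {S,Z}
S: hit
D: fault, frames {Z,S,D}
B: fault, frames {Z,S,D,B}
S: hit
B: hit
J: fault, evict Z, frames {D,S,B,J}
D: hit
J: hit

{B, D, J, S}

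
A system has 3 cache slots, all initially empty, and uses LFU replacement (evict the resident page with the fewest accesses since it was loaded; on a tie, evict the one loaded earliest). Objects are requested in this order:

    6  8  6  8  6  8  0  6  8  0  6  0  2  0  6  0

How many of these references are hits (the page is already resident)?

6: fault, frames {6}
8: fault, frames {6,8}
6: hit
8: hit
6: hit
8: hit
0: fault, frames {6,8,0}
6: hit
8: hit
0: hit
6: hit
0: hit
2: fault, evict 0, frames {6,8,2}
0: fault, evict 2, frames {6,8,0}
6: hit
0: hit
Hits: 11.

11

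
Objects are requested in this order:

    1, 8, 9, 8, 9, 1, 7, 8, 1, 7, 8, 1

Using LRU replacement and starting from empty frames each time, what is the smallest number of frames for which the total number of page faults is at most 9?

3

f=1: 12 faults
f=2: 10 faults
f=3: 5 faults
f=4: 4 faults
Smallest f with faults ≤ 9 is 3.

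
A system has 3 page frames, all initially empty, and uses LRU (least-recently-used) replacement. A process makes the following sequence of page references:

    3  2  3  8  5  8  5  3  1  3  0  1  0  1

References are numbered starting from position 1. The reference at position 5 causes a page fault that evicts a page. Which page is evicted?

pos 1: 3 → miss, frames {3}
pos 2: 2 → miss, frames {3,2}
pos 3: 3 → hit
pos 4: 8 → miss, frames {2,3,8}
pos 5: 5 → miss, evict 2, frames {3,8,5}
At position 5, page 2 is evicted.

2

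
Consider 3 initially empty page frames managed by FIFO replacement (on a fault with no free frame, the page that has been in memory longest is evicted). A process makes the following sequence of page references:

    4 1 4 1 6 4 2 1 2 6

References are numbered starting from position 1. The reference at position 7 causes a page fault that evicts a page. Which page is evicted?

pos 1: 4: fault, frames (4)
pos 2: 1: fault, frames (4 1)
pos 3: 4: hit
pos 4: 1: hit
pos 5: 6: fault, frames (4 1 6)
pos 6: 4: hit
pos 7: 2: fault, evict 4, frames (1 6 2)
At position 7, page 4 is evicted.

4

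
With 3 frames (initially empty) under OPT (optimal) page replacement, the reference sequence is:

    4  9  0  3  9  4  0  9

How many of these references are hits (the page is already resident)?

3

4 -> miss, frames [4]
9 -> miss, frames [4, 9]
0 -> miss, frames [4, 9, 0]
3 -> miss, evict 0, frames [4, 9, 3]
9 -> hit
4 -> hit
0 -> miss, evict 3, frames [4, 9, 0]
9 -> hit
Hits: 3.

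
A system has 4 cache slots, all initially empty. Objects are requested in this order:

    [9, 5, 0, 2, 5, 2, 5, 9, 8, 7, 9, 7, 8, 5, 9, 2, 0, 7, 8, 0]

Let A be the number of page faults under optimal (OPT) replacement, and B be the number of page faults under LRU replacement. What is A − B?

Under OPT: F F F F . . . . F F . . . . . F F . . . → 8 faults.
Under LRU: F F F F . . . . F F . . . . . F F F F . → 10 faults.
A − B = 8 − 10 = -2.

-2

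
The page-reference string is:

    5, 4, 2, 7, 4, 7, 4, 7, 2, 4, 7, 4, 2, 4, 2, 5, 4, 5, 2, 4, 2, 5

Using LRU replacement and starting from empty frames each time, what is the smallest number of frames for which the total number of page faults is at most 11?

3

f=1: 22 faults
f=2: 14 faults
f=3: 5 faults
f=4: 4 faults
Smallest f with faults ≤ 11 is 3.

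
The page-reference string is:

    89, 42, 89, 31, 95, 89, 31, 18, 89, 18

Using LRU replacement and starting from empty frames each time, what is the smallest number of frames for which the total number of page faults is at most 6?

f=1: 10 faults
f=2: 8 faults
f=3: 5 faults
f=4: 5 faults
f=5: 5 faults
Smallest f with faults ≤ 6 is 3.

3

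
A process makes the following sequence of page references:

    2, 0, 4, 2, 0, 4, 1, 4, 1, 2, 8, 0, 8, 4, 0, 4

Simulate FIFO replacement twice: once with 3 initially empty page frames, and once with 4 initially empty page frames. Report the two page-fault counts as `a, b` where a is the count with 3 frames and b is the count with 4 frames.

3 frames: F F F . . . F . . F F F . F . . → 8 faults.
4 frames: F F F . . . F . . . F . . . . . → 5 faults.
5 < 8: adding a frame reduced faults, as is typical.

8, 5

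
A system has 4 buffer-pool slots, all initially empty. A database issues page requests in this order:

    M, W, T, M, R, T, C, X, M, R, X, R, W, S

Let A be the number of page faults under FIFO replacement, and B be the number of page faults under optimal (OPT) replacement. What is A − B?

Under FIFO: F F F . F . F F F . . . F F → 9 faults.
Under OPT: F F F . F . F F . . . . . F → 7 faults.
A − B = 9 − 7 = 2.

2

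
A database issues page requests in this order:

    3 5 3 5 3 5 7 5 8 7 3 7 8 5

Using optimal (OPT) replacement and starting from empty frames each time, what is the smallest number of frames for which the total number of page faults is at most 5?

3

f=1: 14 faults
f=2: 7 faults
f=3: 5 faults
f=4: 4 faults
Smallest f with faults ≤ 5 is 3.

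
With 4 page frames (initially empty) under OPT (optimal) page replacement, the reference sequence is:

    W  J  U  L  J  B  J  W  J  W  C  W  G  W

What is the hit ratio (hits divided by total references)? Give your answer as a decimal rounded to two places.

0.50

W: miss, frames {W}
J: miss, frames {W,J}
U: miss, frames {W,J,U}
L: miss, frames {W,J,U,L}
J: hit
B: miss, evict L, frames {W,J,U,B}
J: hit
W: hit
J: hit
W: hit
C: miss, evict B, frames {W,J,U,C}
W: hit
G: miss, evict C, frames {W,J,U,G}
W: hit
Hits: 7 of 14 references → 7/14 = 0.5000.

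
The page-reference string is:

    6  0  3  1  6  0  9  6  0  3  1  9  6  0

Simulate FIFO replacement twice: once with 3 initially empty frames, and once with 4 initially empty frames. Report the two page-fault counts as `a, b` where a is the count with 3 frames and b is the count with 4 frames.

3 frames: F F F F F F F . . F F . F F → 11 faults.
4 frames: F F F F . . F F F F F F F F → 12 faults.
12 > 11: adding a frame increased faults — Belady's anomaly.

11, 12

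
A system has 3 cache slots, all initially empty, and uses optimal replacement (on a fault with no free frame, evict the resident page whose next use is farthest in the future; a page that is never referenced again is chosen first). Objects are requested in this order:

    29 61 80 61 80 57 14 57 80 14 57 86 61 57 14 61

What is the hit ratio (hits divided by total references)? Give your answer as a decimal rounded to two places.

29 → miss, frames (29)
61 → miss, frames (29 61)
80 → miss, frames (29 61 80)
61 → hit
80 → hit
57 → miss, evict 29, frames (61 80 57)
14 → miss, evict 61, frames (80 57 14)
57 → hit
80 → hit
14 → hit
57 → hit
86 → miss, evict 80, frames (57 14 86)
61 → miss, evict 86, frames (57 14 61)
57 → hit
14 → hit
61 → hit
Hits: 9 of 16 references → 9/16 = 0.5625.

0.56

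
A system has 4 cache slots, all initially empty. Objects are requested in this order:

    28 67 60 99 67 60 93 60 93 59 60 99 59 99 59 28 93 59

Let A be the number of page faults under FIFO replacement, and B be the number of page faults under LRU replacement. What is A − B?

-2

Under FIFO: F F F F . . F . . F . . . . . F . . → 7 faults.
Under LRU: F F F F . . F . . F . F . . . F F . → 9 faults.
A − B = 7 − 9 = -2.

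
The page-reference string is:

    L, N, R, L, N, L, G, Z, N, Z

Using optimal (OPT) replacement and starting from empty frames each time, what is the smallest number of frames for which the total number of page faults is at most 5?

3

f=1: 10 faults
f=2: 6 faults
f=3: 5 faults
f=4: 5 faults
f=5: 5 faults
Smallest f with faults ≤ 5 is 3.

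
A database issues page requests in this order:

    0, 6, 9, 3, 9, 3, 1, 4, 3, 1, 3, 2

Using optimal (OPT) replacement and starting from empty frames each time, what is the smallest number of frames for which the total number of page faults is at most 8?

2

f=1: 12 faults
f=2: 8 faults
f=3: 7 faults
f=4: 7 faults
f=5: 7 faults
f=6: 7 faults
f=7: 7 faults
Smallest f with faults ≤ 8 is 2.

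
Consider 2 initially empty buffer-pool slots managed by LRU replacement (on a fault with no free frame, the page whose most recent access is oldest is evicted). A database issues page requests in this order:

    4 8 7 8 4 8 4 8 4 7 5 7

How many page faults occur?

4: fault, frames (4)
8: fault, frames (4 8)
7: fault, evict 4, frames (8 7)
8: hit
4: fault, evict 7, frames (8 4)
8: hit
4: hit
8: hit
4: hit
7: fault, evict 8, frames (4 7)
5: fault, evict 4, frames (7 5)
7: hit
Page faults: 6.

6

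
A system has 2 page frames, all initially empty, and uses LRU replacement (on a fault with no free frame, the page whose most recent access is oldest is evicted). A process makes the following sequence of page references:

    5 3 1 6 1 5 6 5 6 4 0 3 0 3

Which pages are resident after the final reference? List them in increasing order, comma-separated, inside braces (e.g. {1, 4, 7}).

5 -> fault, frames {5}
3 -> fault, frames {5,3}
1 -> fault, evict 5, frames {3,1}
6 -> fault, evict 3, frames {1,6}
1 -> hit
5 -> fault, evict 6, frames {1,5}
6 -> fault, evict 1, frames {5,6}
5 -> hit
6 -> hit
4 -> fault, evict 5, frames {6,4}
0 -> fault, evict 6, frames {4,0}
3 -> fault, evict 4, frames {0,3}
0 -> hit
3 -> hit

{0, 3}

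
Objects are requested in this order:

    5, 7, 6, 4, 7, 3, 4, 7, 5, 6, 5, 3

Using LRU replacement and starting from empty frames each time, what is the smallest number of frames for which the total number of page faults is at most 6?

f=1: 12 faults
f=2: 11 faults
f=3: 8 faults
f=4: 8 faults
f=5: 5 faults
Smallest f with faults ≤ 6 is 5.

5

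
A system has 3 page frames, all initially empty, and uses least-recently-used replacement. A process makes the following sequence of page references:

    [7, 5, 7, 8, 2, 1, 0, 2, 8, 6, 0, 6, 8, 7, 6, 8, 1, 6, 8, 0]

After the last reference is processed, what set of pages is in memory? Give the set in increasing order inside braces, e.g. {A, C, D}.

7: miss, frames [7]
5: miss, frames [7, 5]
7: hit
8: miss, frames [5, 7, 8]
2: miss, evict 5, frames [7, 8, 2]
1: miss, evict 7, frames [8, 2, 1]
0: miss, evict 8, frames [2, 1, 0]
2: hit
8: miss, evict 1, frames [0, 2, 8]
6: miss, evict 0, frames [2, 8, 6]
0: miss, evict 2, frames [8, 6, 0]
6: hit
8: hit
7: miss, evict 0, frames [6, 8, 7]
6: hit
8: hit
1: miss, evict 7, frames [6, 8, 1]
6: hit
8: hit
0: miss, evict 1, frames [6, 8, 0]

{0, 6, 8}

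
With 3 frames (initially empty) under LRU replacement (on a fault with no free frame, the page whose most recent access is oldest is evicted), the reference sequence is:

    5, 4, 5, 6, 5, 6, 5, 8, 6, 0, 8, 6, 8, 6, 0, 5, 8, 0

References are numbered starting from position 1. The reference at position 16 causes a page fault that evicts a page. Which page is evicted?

pos 1: 5: miss, frames {5}
pos 2: 4: miss, frames {5,4}
pos 3: 5: hit
pos 4: 6: miss, frames {4,5,6}
pos 5: 5: hit
pos 6: 6: hit
pos 7: 5: hit
pos 8: 8: miss, evict 4, frames {6,5,8}
pos 9: 6: hit
pos 10: 0: miss, evict 5, frames {8,6,0}
pos 11: 8: hit
pos 12: 6: hit
pos 13: 8: hit
pos 14: 6: hit
pos 15: 0: hit
pos 16: 5: miss, evict 8, frames {6,0,5}
At position 16, page 8 is evicted.

8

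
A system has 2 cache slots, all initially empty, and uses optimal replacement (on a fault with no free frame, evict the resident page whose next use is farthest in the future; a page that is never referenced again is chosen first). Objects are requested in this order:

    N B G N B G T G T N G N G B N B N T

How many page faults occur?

8

N: miss, frames [N]
B: miss, frames [N, B]
G: miss, evict B, frames [N, G]
N: hit
B: miss, evict N, frames [G, B]
G: hit
T: miss, evict B, frames [G, T]
G: hit
T: hit
N: miss, evict T, frames [G, N]
G: hit
N: hit
G: hit
B: miss, evict G, frames [N, B]
N: hit
B: hit
N: hit
T: miss, evict B, frames [N, T]
Page faults: 8.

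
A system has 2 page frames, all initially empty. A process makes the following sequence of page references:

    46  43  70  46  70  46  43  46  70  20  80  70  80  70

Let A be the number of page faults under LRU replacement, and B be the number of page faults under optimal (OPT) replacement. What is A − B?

Under LRU: F F F F . . F . F F F F . . → 9 faults.
Under OPT: F F F . . . F . F F F . . . → 7 faults.
A − B = 9 − 7 = 2.

2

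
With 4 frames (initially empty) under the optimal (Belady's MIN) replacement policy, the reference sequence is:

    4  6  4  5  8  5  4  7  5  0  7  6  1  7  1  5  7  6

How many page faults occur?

7

4: miss, frames [4]
6: miss, frames [4, 6]
4: hit
5: miss, frames [4, 6, 5]
8: miss, frames [4, 6, 5, 8]
5: hit
4: hit
7: miss, evict 8, frames [4, 6, 5, 7]
5: hit
0: miss, evict 4, frames [6, 5, 7, 0]
7: hit
6: hit
1: miss, evict 0, frames [6, 5, 7, 1]
7: hit
1: hit
5: hit
7: hit
6: hit
Page faults: 7.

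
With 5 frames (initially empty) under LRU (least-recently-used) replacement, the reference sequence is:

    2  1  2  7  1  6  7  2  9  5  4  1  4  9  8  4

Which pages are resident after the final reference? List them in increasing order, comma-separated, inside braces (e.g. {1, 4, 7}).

{1, 4, 5, 8, 9}

2: fault, frames {2}
1: fault, frames {2,1}
2: hit
7: fault, frames {1,2,7}
1: hit
6: fault, frames {2,7,1,6}
7: hit
2: hit
9: fault, frames {1,6,7,2,9}
5: fault, evict 1, frames {6,7,2,9,5}
4: fault, evict 6, frames {7,2,9,5,4}
1: fault, evict 7, frames {2,9,5,4,1}
4: hit
9: hit
8: fault, evict 2, frames {5,1,4,9,8}
4: hit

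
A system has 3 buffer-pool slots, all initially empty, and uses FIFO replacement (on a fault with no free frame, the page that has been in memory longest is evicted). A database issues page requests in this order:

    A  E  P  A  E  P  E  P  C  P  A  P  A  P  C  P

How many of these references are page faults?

5

A -> fault, frames (A)
E -> fault, frames (A E)
P -> fault, frames (A E P)
A -> hit
E -> hit
P -> hit
E -> hit
P -> hit
C -> fault, evict A, frames (E P C)
P -> hit
A -> fault, evict E, frames (P C A)
P -> hit
A -> hit
P -> hit
C -> hit
P -> hit
Page faults: 5.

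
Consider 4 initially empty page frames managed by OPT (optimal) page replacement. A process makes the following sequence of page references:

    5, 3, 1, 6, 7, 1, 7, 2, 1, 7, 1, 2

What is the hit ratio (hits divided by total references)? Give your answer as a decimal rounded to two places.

5 -> fault, frames (5)
3 -> fault, frames (5 3)
1 -> fault, frames (5 3 1)
6 -> fault, frames (5 3 1 6)
7 -> fault, evict 6, frames (5 3 1 7)
1 -> hit
7 -> hit
2 -> fault, evict 3, frames (5 1 7 2)
1 -> hit
7 -> hit
1 -> hit
2 -> hit
Hits: 6 of 12 references → 6/12 = 0.5000.

0.50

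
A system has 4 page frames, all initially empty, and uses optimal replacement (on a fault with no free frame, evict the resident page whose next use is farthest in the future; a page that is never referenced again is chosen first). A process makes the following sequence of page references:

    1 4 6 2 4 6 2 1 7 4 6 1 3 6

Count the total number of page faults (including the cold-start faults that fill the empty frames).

6

1: miss, frames (1)
4: miss, frames (1 4)
6: miss, frames (1 4 6)
2: miss, frames (1 4 6 2)
4: hit
6: hit
2: hit
1: hit
7: miss, evict 2, frames (1 4 6 7)
4: hit
6: hit
1: hit
3: miss, evict 7, frames (1 4 6 3)
6: hit
Page faults: 6.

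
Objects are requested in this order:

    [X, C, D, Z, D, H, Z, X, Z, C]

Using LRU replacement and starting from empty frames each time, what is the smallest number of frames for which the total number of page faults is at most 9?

2

f=1: 10 faults
f=2: 8 faults
f=3: 7 faults
f=4: 7 faults
f=5: 5 faults
Smallest f with faults ≤ 9 is 2.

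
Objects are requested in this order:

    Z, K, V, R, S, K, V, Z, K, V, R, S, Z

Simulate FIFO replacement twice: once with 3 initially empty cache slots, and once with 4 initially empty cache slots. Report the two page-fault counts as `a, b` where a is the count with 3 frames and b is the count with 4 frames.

10, 11

3 frames: F F F F F F F F . . F F . → 10 faults.
4 frames: F F F F F . . F F F F F F → 11 faults.
11 > 10: adding a frame increased faults — Belady's anomaly.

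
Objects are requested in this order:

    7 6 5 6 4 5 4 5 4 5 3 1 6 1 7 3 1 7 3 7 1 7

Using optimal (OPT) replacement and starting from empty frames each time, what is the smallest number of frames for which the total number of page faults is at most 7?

3

f=1: 22 faults
f=2: 11 faults
f=3: 7 faults
f=4: 6 faults
f=5: 6 faults
f=6: 6 faults
Smallest f with faults ≤ 7 is 3.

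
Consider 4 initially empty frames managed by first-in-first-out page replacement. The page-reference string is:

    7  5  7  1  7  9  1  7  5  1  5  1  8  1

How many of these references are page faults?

7: miss, frames [7]
5: miss, frames [7, 5]
7: hit
1: miss, frames [7, 5, 1]
7: hit
9: miss, frames [7, 5, 1, 9]
1: hit
7: hit
5: hit
1: hit
5: hit
1: hit
8: miss, evict 7, frames [5, 1, 9, 8]
1: hit
Page faults: 5.

5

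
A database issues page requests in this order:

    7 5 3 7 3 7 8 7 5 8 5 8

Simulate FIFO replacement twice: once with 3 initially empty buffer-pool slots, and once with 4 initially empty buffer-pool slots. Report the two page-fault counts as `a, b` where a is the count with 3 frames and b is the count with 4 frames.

6, 4

3 frames: F F F . . . F F F . . . → 6 faults.
4 frames: F F F . . . F . . . . . → 4 faults.
4 < 6: adding a frame reduced faults, as is typical.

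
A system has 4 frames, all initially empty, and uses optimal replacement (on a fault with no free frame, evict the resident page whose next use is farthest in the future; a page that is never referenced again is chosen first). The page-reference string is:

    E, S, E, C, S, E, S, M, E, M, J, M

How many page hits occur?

7

E: fault, frames [E]
S: fault, frames [E, S]
E: hit
C: fault, frames [E, S, C]
S: hit
E: hit
S: hit
M: fault, frames [E, S, C, M]
E: hit
M: hit
J: fault, evict C, frames [E, S, M, J]
M: hit
Hits: 7.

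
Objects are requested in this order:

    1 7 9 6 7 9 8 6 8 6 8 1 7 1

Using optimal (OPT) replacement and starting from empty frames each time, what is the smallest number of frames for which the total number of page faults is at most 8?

f=1: 14 faults
f=2: 8 faults
f=3: 6 faults
f=4: 5 faults
f=5: 5 faults
Smallest f with faults ≤ 8 is 2.

2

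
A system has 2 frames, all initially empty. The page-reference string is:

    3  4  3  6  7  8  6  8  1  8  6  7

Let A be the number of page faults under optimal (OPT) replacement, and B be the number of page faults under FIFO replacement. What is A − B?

-2

Under OPT: F F . F F F . . F . F F → 8 faults.
Under FIFO: F F . F F F F . F F F F → 10 faults.
A − B = 8 − 10 = -2.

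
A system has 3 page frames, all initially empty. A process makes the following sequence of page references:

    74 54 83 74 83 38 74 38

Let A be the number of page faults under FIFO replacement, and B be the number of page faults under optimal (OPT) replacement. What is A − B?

1

Under FIFO: F F F . . F F . → 5 faults.
Under OPT: F F F . . F . . → 4 faults.
A − B = 5 − 4 = 1.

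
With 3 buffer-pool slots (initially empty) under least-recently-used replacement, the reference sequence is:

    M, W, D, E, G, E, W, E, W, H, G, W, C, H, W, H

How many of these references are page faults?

10

M → miss, frames (M)
W → miss, frames (M W)
D → miss, frames (M W D)
E → miss, evict M, frames (W D E)
G → miss, evict W, frames (D E G)
E → hit
W → miss, evict D, frames (G E W)
E → hit
W → hit
H → miss, evict G, frames (E W H)
G → miss, evict E, frames (W H G)
W → hit
C → miss, evict H, frames (G W C)
H → miss, evict G, frames (W C H)
W → hit
H → hit
Page faults: 10.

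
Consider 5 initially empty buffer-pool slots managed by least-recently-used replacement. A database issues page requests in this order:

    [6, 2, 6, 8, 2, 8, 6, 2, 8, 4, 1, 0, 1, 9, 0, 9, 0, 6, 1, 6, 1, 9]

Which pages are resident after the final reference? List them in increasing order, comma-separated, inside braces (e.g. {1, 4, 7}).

{0, 1, 4, 6, 9}

6: miss, frames [6]
2: miss, frames [6, 2]
6: hit
8: miss, frames [2, 6, 8]
2: hit
8: hit
6: hit
2: hit
8: hit
4: miss, frames [6, 2, 8, 4]
1: miss, frames [6, 2, 8, 4, 1]
0: miss, evict 6, frames [2, 8, 4, 1, 0]
1: hit
9: miss, evict 2, frames [8, 4, 0, 1, 9]
0: hit
9: hit
0: hit
6: miss, evict 8, frames [4, 1, 9, 0, 6]
1: hit
6: hit
1: hit
9: hit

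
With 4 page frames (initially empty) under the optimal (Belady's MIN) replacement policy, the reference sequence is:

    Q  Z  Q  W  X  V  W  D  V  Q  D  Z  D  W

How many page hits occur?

7

Q → miss, frames [Q]
Z → miss, frames [Q, Z]
Q → hit
W → miss, frames [Q, Z, W]
X → miss, frames [Q, Z, W, X]
V → miss, evict X, frames [Q, Z, W, V]
W → hit
D → miss, evict W, frames [Q, Z, V, D]
V → hit
Q → hit
D → hit
Z → hit
D → hit
W → miss, evict D, frames [Q, Z, V, W]
Hits: 7.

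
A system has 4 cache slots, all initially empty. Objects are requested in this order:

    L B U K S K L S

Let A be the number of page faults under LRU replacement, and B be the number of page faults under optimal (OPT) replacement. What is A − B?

Under LRU: F F F F F . F . → 6 faults.
Under OPT: F F F F F . . . → 5 faults.
A − B = 6 − 5 = 1.

1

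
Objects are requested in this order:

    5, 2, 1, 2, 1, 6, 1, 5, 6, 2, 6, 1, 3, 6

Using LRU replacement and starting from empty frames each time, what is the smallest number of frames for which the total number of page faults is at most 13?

2

f=1: 14 faults
f=2: 10 faults
f=3: 8 faults
f=4: 5 faults
f=5: 5 faults
Smallest f with faults ≤ 13 is 2.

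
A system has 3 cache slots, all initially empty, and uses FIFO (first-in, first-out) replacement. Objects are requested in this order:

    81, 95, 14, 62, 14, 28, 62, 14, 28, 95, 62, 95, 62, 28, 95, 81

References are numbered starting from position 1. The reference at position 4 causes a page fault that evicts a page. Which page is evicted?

pos 1: 81 → miss, frames (81)
pos 2: 95 → miss, frames (81 95)
pos 3: 14 → miss, frames (81 95 14)
pos 4: 62 → miss, evict 81, frames (95 14 62)
At position 4, page 81 is evicted.

81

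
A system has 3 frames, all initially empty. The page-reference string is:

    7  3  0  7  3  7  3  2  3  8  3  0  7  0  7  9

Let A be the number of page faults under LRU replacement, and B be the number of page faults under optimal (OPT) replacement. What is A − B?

Under LRU: F F F . . . . F . F . F F . . F → 8 faults.
Under OPT: F F F . . . . F . F . . F . . F → 7 faults.
A − B = 8 − 7 = 1.

1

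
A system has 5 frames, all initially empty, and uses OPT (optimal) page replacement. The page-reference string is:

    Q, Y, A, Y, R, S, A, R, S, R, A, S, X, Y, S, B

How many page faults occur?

7

Q: fault, frames {Q}
Y: fault, frames {Q,Y}
A: fault, frames {Q,Y,A}
Y: hit
R: fault, frames {Q,Y,A,R}
S: fault, frames {Q,Y,A,R,S}
A: hit
R: hit
S: hit
R: hit
A: hit
S: hit
X: fault, evict R, frames {Q,Y,A,S,X}
Y: hit
S: hit
B: fault, evict X, frames {Q,Y,A,S,B}
Page faults: 7.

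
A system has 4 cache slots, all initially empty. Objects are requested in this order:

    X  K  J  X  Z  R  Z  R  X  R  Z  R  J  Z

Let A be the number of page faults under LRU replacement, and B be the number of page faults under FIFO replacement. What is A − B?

-1

Under LRU: F F F . F F . . . . . . . . → 5 faults.
Under FIFO: F F F . F F . . F . . . . . → 6 faults.
A − B = 5 − 6 = -1.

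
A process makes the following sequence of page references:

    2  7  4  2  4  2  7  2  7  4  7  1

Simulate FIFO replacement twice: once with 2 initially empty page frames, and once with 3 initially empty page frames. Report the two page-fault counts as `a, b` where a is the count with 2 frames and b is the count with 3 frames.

2 frames: F F F F . . F . . F . F → 7 faults.
3 frames: F F F . . . . . . . . F → 4 faults.
4 < 7: adding a frame reduced faults, as is typical.

7, 4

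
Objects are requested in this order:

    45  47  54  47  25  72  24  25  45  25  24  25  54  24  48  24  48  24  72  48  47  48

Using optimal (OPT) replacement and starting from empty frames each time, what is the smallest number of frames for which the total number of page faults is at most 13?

f=1: 22 faults
f=2: 12 faults
f=3: 10 faults
f=4: 9 faults
f=5: 8 faults
f=6: 7 faults
f=7: 7 faults
Smallest f with faults ≤ 13 is 2.

2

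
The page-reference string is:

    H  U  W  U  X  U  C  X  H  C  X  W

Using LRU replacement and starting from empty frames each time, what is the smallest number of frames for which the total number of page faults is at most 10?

2

f=1: 12 faults
f=2: 10 faults
f=3: 7 faults
f=4: 7 faults
f=5: 5 faults
Smallest f with faults ≤ 10 is 2.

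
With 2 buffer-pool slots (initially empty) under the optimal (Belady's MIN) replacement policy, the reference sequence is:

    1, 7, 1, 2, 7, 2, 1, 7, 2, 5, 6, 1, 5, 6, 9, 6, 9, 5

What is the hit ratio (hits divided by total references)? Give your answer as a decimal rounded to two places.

1 -> miss, frames (1)
7 -> miss, frames (1 7)
1 -> hit
2 -> miss, evict 1, frames (7 2)
7 -> hit
2 -> hit
1 -> miss, evict 2, frames (7 1)
7 -> hit
2 -> miss, evict 7, frames (1 2)
5 -> miss, evict 2, frames (1 5)
6 -> miss, evict 5, frames (1 6)
1 -> hit
5 -> miss, evict 1, frames (6 5)
6 -> hit
9 -> miss, evict 5, frames (6 9)
6 -> hit
9 -> hit
5 -> miss, evict 9, frames (6 5)
Hits: 8 of 18 references → 8/18 = 0.4444.

0.44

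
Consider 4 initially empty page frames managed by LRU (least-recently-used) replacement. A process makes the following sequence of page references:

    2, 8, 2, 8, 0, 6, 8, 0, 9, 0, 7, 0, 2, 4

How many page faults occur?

8

2 -> miss, frames {2}
8 -> miss, frames {2,8}
2 -> hit
8 -> hit
0 -> miss, frames {2,8,0}
6 -> miss, frames {2,8,0,6}
8 -> hit
0 -> hit
9 -> miss, evict 2, frames {6,8,0,9}
0 -> hit
7 -> miss, evict 6, frames {8,9,0,7}
0 -> hit
2 -> miss, evict 8, frames {9,7,0,2}
4 -> miss, evict 9, frames {7,0,2,4}
Page faults: 8.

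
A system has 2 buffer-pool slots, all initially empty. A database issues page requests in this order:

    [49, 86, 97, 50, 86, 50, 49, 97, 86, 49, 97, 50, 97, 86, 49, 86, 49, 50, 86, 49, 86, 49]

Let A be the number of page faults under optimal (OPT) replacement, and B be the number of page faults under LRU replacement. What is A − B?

-4

Under OPT: F F F F . . F F . F . F . F F . . F . F . . → 12 faults.
Under LRU: F F F F F . F F F F F F . F F . . F F F . . → 16 faults.
A − B = 12 − 16 = -4.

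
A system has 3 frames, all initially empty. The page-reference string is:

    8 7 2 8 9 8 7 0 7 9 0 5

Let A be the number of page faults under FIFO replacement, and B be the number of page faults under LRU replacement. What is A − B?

1

Under FIFO: F F F . F F F F . F . F → 9 faults.
Under LRU: F F F . F . F F . F . F → 8 faults.
A − B = 9 − 8 = 1.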